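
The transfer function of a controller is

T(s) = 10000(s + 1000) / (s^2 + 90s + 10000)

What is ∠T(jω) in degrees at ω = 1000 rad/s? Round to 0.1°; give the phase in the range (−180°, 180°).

At s = jω = j1000:
zero (s+1000): 1000 + j1000 → |·| = √(1000²+1000²) = √2000000 ≈ 1414.2, ∠ = arctan(1000/1000) ≈ 45.00°
quadratic: (j1000)² + 90·j1000 + 10000 = -990000 + j90000 → |·| ≈ 9.9408e+05, ∠ ≈ 174.81°
∠T = 45.00° − 174.81° = -129.81°

-129.8°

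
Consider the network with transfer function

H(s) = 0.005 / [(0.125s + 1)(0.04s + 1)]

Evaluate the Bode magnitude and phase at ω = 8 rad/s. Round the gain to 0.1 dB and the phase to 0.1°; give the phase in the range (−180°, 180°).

-49.5 dB, -62.7°

At ω = 8 rad/s:
pole (1 + j8·0.125) = 1 + j1 → |·| ≈ 1.4142, ∠ ≈ 45.00°
pole (1 + j8·0.04) = 1 + j0.32 → |·| ≈ 1.05, ∠ ≈ 17.74°
|H| = 0.005 · 1 / (1.4142 · 1.05) ≈ 0.0033672
Gain = 20 log₁₀(0.0033672) ≈ -49.45 dB
∠H = (0°) − (45.00° + 17.74°) = -62.74°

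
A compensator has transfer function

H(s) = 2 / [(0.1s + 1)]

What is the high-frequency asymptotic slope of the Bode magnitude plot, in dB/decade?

-20 dB/decade

Each pole contributes −20 dB/decade at high frequency; each zero contributes +20 dB/decade.
Net: 0 zero(s) − 1 pole(s) → -20 dB/decade.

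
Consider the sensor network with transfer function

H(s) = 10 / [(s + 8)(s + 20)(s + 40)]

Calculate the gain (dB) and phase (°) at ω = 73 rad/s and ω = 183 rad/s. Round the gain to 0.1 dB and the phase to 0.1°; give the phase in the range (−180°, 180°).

ω = 73: -93.3 dB, 140.3°; ω = 183: -116.0 dB, 111.1°

At s = jω = j73:
pole (s+8): 8 + j73 → |·| = √(8²+73²) = √5393 ≈ 73.437, ∠ = arctan(73/8) ≈ 83.75°
pole (s+20): 20 + j73 → |·| = √(20²+73²) = √5729 ≈ 75.69, ∠ = arctan(73/20) ≈ 74.68°
pole (s+40): 40 + j73 → |·| = √(40²+73²) = √6929 ≈ 83.241, ∠ = arctan(73/40) ≈ 61.28°
|H| = 10 / 4.6269e+05 ≈ 2.1613e-05
Gain = 20 log₁₀(2.1613e-05) ≈ -93.31 dB
∠H = 0.00° − 219.71° = -219.71° ≡ 140.29° (principal value)

At s = jω = j183:
pole (s+8): 8 + j183 → |·| = √(8²+183²) = √33553 ≈ 183.17, ∠ = arctan(183/8) ≈ 87.50°
pole (s+20): 20 + j183 → |·| = √(20²+183²) = √33889 ≈ 184.09, ∠ = arctan(183/20) ≈ 83.76°
pole (s+40): 40 + j183 → |·| = √(40²+183²) = √35089 ≈ 187.32, ∠ = arctan(183/40) ≈ 77.67°
|H| = 10 / 6.3164e+06 ≈ 1.5832e-06
Gain = 20 log₁₀(1.5832e-06) ≈ -116.01 dB
∠H = 0.00° − 248.93° = -248.93° ≡ 111.07° (principal value)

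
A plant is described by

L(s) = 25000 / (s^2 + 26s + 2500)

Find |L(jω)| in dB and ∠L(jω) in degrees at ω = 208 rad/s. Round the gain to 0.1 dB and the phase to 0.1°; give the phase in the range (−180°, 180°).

-4.3 dB, -172.4°

At s = jω = j208:
quadratic: (j208)² + 26·j208 + 2500 = -40764 + j5408 → |·| ≈ 41121, ∠ ≈ 172.44°
|L| = 25000 / 41121 ≈ 0.60796
Gain = 20 log₁₀(0.60796) ≈ -4.32 dB
∠L = 0.00° − 172.44° = -172.44°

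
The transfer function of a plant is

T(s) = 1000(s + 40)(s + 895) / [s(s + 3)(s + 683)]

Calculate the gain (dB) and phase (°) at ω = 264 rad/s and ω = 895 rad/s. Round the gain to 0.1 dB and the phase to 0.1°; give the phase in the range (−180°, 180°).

At s = jω = j264:
zero (s+40): 40 + j264 → |·| = √(40²+264²) = √71296 ≈ 267.01, ∠ = arctan(264/40) ≈ 81.38°
zero (s+895): 895 + j264 → |·| = √(895²+264²) = √870721 ≈ 933.12, ∠ = arctan(264/895) ≈ 16.43°
pole (s+3): 3 + j264 → |·| = √(3²+264²) = √69705 ≈ 264.02, ∠ = arctan(264/3) ≈ 89.35°
pole (s+683): 683 + j264 → |·| = √(683²+264²) = √536185 ≈ 732.25, ∠ = arctan(264/683) ≈ 21.13°
pole at origin: |s| = 264, ∠ = 90.00° (in denominator)
|T| = 1000 · 2.4915e+05 / 5.1039e+07 ≈ 4.8816
Gain = 20 log₁₀(4.8816) ≈ 13.77 dB
∠T = 97.81° − 200.48° = -102.67°

At s = jω = j895:
zero (s+40): 40 + j895 → |·| = √(40²+895²) = √802625 ≈ 895.89, ∠ = arctan(895/40) ≈ 87.44°
zero (s+895): 895 + j895 → |·| = √(895²+895²) = √1602050 ≈ 1265.7, ∠ = arctan(895/895) ≈ 45.00°
pole (s+3): 3 + j895 → |·| = √(3²+895²) = √801034 ≈ 895.01, ∠ = arctan(895/3) ≈ 89.81°
pole (s+683): 683 + j895 → |·| = √(683²+895²) = √1267514 ≈ 1125.8, ∠ = arctan(895/683) ≈ 52.65°
pole at origin: |s| = 895, ∠ = 90.00° (in denominator)
|T| = 1000 · 1.1339e+06 / 9.018e+08 ≈ 1.2574
Gain = 20 log₁₀(1.2574) ≈ 1.99 dB
∠T = 132.44° − 232.46° = -100.02°

ω = 264: 13.8 dB, -102.7°; ω = 895: 2.0 dB, -100.0°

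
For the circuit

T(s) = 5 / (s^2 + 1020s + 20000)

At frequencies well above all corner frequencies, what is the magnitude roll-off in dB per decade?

-40 dB/decade

Each pole contributes −20 dB/decade at high frequency; each zero contributes +20 dB/decade.
Net: 0 zero(s) − 2 pole(s) → -40 dB/decade.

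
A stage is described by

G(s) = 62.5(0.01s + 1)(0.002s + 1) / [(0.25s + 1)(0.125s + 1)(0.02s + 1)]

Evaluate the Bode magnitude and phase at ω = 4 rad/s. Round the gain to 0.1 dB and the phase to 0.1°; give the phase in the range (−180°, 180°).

At ω = 4 rad/s:
zero (1 + j4·0.01) = 1 + j0.04 → |·| ≈ 1.0008, ∠ ≈ 2.29°
zero (1 + j4·0.002) = 1 + j0.008 → |·| ≈ 1, ∠ ≈ 0.46°
pole (1 + j4·0.25) = 1 + j1 → |·| ≈ 1.4142, ∠ ≈ 45.00°
pole (1 + j4·0.125) = 1 + j0.5 → |·| ≈ 1.118, ∠ ≈ 26.57°
pole (1 + j4·0.02) = 1 + j0.08 → |·| ≈ 1.0032, ∠ ≈ 4.57°
|G| = 62.5 · 1.0008 · 1 / (1.4142 · 1.118 · 1.0032) ≈ 39.435
Gain = 20 log₁₀(39.435) ≈ 31.92 dB
∠G = (2.29° + 0.46°) − (45.00° + 26.57° + 4.57°) = -73.39°

31.9 dB, -73.4°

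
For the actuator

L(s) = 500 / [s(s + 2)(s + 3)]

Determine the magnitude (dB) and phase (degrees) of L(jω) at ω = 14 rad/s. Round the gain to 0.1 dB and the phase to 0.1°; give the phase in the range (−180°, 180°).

-15.1 dB, 110.2°

At s = jω = j14:
pole (s+2): 2 + j14 → |·| = √(2²+14²) = √200 ≈ 14.142, ∠ = arctan(14/2) ≈ 81.87°
pole (s+3): 3 + j14 → |·| = √(3²+14²) = √205 ≈ 14.318, ∠ = arctan(14/3) ≈ 77.91°
pole at origin: |s| = 14, ∠ = 90.00° (in denominator)
|L| = 500 / 2834.8 ≈ 0.17638
Gain = 20 log₁₀(0.17638) ≈ -15.07 dB
∠L = 0.00° − 249.78° = -249.78° ≡ 110.22° (principal value)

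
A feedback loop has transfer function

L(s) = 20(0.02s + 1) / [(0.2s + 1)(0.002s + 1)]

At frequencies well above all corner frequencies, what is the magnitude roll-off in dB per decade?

Each pole contributes −20 dB/decade at high frequency; each zero contributes +20 dB/decade.
Net: 1 zero(s) − 2 pole(s) → -20 dB/decade.

-20 dB/decade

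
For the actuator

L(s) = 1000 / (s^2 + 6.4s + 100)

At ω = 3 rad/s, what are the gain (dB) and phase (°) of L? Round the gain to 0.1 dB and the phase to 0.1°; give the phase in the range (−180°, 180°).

20.6 dB, -11.9°

At s = jω = j3:
quadratic: (j3)² + 6.4·j3 + 100 = 91 + j19.2 → |·| ≈ 93.003, ∠ ≈ 11.91°
|L| = 1000 / 93.003 ≈ 10.752
Gain = 20 log₁₀(10.752) ≈ 20.63 dB
∠L = 0.00° − 11.91° = -11.91°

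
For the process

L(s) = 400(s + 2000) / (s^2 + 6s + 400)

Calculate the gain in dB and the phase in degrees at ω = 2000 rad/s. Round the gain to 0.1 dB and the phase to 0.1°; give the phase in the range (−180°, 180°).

-11.0 dB, -134.8°

At s = jω = j2000:
zero (s+2000): 2000 + j2000 → |·| = √(2000²+2000²) = √8000000 ≈ 2828.4, ∠ = arctan(2000/2000) ≈ 45.00°
quadratic: (j2000)² + 6·j2000 + 400 = -3999600 + j12000 → |·| ≈ 3.9996e+06, ∠ ≈ 179.83°
|L| = 400 · 2828.4 / 3.9996e+06 ≈ 0.28287
Gain = 20 log₁₀(0.28287) ≈ -10.97 dB
∠L = 45.00° − 179.83° = -134.83°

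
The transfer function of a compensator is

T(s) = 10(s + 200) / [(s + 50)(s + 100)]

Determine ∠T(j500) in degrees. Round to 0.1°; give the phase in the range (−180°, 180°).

At s = jω = j500:
zero (s+200): 200 + j500 → |·| = √(200²+500²) = √290000 ≈ 538.52, ∠ = arctan(500/200) ≈ 68.20°
pole (s+50): 50 + j500 → |·| = √(50²+500²) = √252500 ≈ 502.49, ∠ = arctan(500/50) ≈ 84.29°
pole (s+100): 100 + j500 → |·| = √(100²+500²) = √260000 ≈ 509.9, ∠ = arctan(500/100) ≈ 78.69°
∠T = 68.20° − 162.98° = -94.78°

-94.8°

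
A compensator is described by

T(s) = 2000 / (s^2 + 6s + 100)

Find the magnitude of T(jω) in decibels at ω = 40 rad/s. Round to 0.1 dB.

At s = jω = j40:
quadratic: (j40)² + 6·j40 + 100 = -1500 + j240 → |·| ≈ 1519.1, ∠ ≈ 170.91°
|T| = 2000 / 1519.1 ≈ 1.3166
Gain = 20 log₁₀(1.3166) ≈ 2.39 dB

2.4 dB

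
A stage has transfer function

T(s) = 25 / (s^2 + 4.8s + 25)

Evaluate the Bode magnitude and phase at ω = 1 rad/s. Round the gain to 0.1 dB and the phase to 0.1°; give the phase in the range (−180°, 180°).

At s = jω = j1:
quadratic: (j1)² + 4.8·j1 + 25 = 24 + j4.8 → |·| ≈ 24.475, ∠ ≈ 11.31°
|T| = 25 / 24.475 ≈ 1.0215
Gain = 20 log₁₀(1.0215) ≈ 0.18 dB
∠T = 0.00° − 11.31° = -11.31°

0.2 dB, -11.3°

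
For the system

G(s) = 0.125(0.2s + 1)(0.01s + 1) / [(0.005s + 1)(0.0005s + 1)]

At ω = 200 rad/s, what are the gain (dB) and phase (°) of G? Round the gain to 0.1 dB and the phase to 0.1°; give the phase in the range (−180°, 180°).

At ω = 200 rad/s:
zero (1 + j200·0.2) = 1 + j40 → |·| ≈ 40.012, ∠ ≈ 88.57°
zero (1 + j200·0.01) = 1 + j2 → |·| ≈ 2.2361, ∠ ≈ 63.43°
pole (1 + j200·0.005) = 1 + j1 → |·| ≈ 1.4142, ∠ ≈ 45.00°
pole (1 + j200·0.0005) = 1 + j0.1 → |·| ≈ 1.005, ∠ ≈ 5.71°
|G| = 0.125 · 40.012 · 2.2361 / (1.4142 · 1.005) ≈ 7.8689
Gain = 20 log₁₀(7.8689) ≈ 17.92 dB
∠G = (88.57° + 63.43°) − (45.00° + 5.71°) = 101.29°

17.9 dB, 101.3°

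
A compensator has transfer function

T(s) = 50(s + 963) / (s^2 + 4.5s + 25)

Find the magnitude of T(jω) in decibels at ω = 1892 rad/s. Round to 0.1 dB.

At s = jω = j1892:
zero (s+963): 963 + j1892 → |·| = √(963²+1892²) = √4507033 ≈ 2123, ∠ = arctan(1892/963) ≈ 63.02°
quadratic: (j1892)² + 4.5·j1892 + 25 = -3579639 + j8514 → |·| ≈ 3.5796e+06, ∠ ≈ 179.86°
|T| = 50 · 2123 / 3.5796e+06 ≈ 0.029654
Gain = 20 log₁₀(0.029654) ≈ -30.56 dB

-30.6 dB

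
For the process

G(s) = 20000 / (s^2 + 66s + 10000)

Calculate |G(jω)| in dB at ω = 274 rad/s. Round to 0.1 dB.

At s = jω = j274:
quadratic: (j274)² + 66·j274 + 10000 = -65076 + j18084 → |·| ≈ 67542, ∠ ≈ 164.47°
|G| = 20000 / 67542 ≈ 0.29611
Gain = 20 log₁₀(0.29611) ≈ -10.57 dB

-10.6 dB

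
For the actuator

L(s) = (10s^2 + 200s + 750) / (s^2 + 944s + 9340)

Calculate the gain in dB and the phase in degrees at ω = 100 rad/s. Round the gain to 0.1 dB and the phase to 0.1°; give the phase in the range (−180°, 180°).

0.6 dB, 78.2°

Substitute s = j100:
Numerator: 10(j100)^2 + 200(j100) + 750 = -99250 + j20000
Denominator: (j100)^2 + 944(j100) + 9340 = -660 + j94400
|N| = √(99250² + 20000²) ≈ 1.0125e+05, ∠N ≈ 168.61°
|D| = √(660² + 94400²) ≈ 94402, ∠D ≈ 90.40°
|L| = 1.0125e+05 / 94402 ≈ 1.0725
Gain = 20 log₁₀(1.0725) ≈ 0.61 dB
∠L = 168.61° − 90.40° = 78.21°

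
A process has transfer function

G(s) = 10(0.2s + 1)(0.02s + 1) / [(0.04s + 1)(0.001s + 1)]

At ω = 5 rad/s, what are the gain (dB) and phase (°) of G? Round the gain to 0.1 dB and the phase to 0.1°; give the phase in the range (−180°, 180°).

22.9 dB, 39.1°

At ω = 5 rad/s:
zero (1 + j5·0.2) = 1 + j1 → |·| ≈ 1.4142, ∠ ≈ 45.00°
zero (1 + j5·0.02) = 1 + j0.1 → |·| ≈ 1.005, ∠ ≈ 5.71°
pole (1 + j5·0.04) = 1 + j0.2 → |·| ≈ 1.0198, ∠ ≈ 11.31°
pole (1 + j5·0.001) = 1 + j0.005 → |·| ≈ 1, ∠ ≈ 0.29°
|G| = 10 · 1.4142 · 1.005 / (1.0198 · 1) ≈ 13.937
Gain = 20 log₁₀(13.937) ≈ 22.88 dB
∠G = (45.00° + 5.71°) − (11.31° + 0.29°) = 39.11°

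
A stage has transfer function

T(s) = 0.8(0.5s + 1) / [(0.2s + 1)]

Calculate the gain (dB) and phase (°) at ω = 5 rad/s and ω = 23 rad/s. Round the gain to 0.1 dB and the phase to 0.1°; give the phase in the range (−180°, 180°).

At ω = 5 rad/s:
zero (1 + j5·0.5) = 1 + j2.5 → |·| ≈ 2.6926, ∠ ≈ 68.20°
pole (1 + j5·0.2) = 1 + j1 → |·| ≈ 1.4142, ∠ ≈ 45.00°
|T| = 0.8 · 2.6926 / (1.4142) ≈ 1.5232
Gain = 20 log₁₀(1.5232) ≈ 3.66 dB
∠T = (68.20°) − (45.00°) = 23.20°

At ω = 23 rad/s:
zero (1 + j23·0.5) = 1 + j11.5 → |·| ≈ 11.543, ∠ ≈ 85.03°
pole (1 + j23·0.2) = 1 + j4.6 → |·| ≈ 4.7074, ∠ ≈ 77.74°
|T| = 0.8 · 11.543 / (4.7074) ≈ 1.9617
Gain = 20 log₁₀(1.9617) ≈ 5.85 dB
∠T = (85.03°) − (77.74°) = 7.29°

ω = 5: 3.7 dB, 23.2°; ω = 23: 5.9 dB, 7.3°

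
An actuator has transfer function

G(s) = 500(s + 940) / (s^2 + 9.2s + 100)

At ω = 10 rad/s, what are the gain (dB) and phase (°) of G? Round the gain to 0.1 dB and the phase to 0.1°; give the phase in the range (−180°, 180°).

At s = jω = j10:
zero (s+940): 940 + j10 → |·| = √(940²+10²) = √883700 ≈ 940.05, ∠ = arctan(10/940) ≈ 0.61°
quadratic: (j10)² + 9.2·j10 + 100 = 0 + j92 → |·| ≈ 92, ∠ ≈ 90.00°
|G| = 500 · 940.05 / 92 ≈ 5109
Gain = 20 log₁₀(5109) ≈ 74.17 dB
∠G = 0.61° − 90.00° = -89.39°

74.2 dB, -89.4°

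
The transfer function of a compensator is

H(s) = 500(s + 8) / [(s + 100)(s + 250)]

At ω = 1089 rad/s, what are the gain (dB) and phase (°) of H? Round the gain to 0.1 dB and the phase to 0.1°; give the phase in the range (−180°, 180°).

-7.0 dB, -72.2°

At s = jω = j1089:
zero (s+8): 8 + j1089 → |·| = √(8²+1089²) = √1185985 ≈ 1089, ∠ = arctan(1089/8) ≈ 89.58°
pole (s+100): 100 + j1089 → |·| = √(100²+1089²) = √1195921 ≈ 1093.6, ∠ = arctan(1089/100) ≈ 84.75°
pole (s+250): 250 + j1089 → |·| = √(250²+1089²) = √1248421 ≈ 1117.3, ∠ = arctan(1089/250) ≈ 77.07°
|H| = 500 · 1089 / 1.2219e+06 ≈ 0.44562
Gain = 20 log₁₀(0.44562) ≈ -7.02 dB
∠H = 89.58° − 161.82° = -72.24°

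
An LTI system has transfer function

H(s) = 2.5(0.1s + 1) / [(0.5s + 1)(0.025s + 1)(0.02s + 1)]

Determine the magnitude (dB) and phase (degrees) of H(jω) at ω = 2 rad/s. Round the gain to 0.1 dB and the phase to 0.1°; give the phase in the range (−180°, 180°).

5.1 dB, -38.8°

At ω = 2 rad/s:
zero (1 + j2·0.1) = 1 + j0.2 → |·| ≈ 1.0198, ∠ ≈ 11.31°
pole (1 + j2·0.5) = 1 + j1 → |·| ≈ 1.4142, ∠ ≈ 45.00°
pole (1 + j2·0.025) = 1 + j0.05 → |·| ≈ 1.0012, ∠ ≈ 2.86°
pole (1 + j2·0.02) = 1 + j0.04 → |·| ≈ 1.0008, ∠ ≈ 2.29°
|H| = 2.5 · 1.0198 / (1.4142 · 1.0012 · 1.0008) ≈ 1.7992
Gain = 20 log₁₀(1.7992) ≈ 5.10 dB
∠H = (11.31°) − (45.00° + 2.86° + 2.29°) = -38.84°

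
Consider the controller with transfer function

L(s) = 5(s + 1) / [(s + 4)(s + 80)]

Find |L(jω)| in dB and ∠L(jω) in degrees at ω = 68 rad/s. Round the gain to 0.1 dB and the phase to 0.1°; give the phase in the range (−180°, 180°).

At s = jω = j68:
zero (s+1): 1 + j68 → |·| = √(1²+68²) = √4625 ≈ 68.007, ∠ = arctan(68/1) ≈ 89.16°
pole (s+4): 4 + j68 → |·| = √(4²+68²) = √4640 ≈ 68.118, ∠ = arctan(68/4) ≈ 86.63°
pole (s+80): 80 + j68 → |·| = √(80²+68²) = √11024 ≈ 105, ∠ = arctan(68/80) ≈ 40.36°
|L| = 5 · 68.007 / 7152.4 ≈ 0.047541
Gain = 20 log₁₀(0.047541) ≈ -26.46 dB
∠L = 89.16° − 126.99° = -37.83°

-26.5 dB, -37.8°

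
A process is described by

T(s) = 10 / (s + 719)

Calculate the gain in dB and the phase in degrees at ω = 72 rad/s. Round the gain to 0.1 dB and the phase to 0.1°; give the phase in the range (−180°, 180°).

-37.2 dB, -5.7°

At s = jω = j72:
pole (s+719): 719 + j72 → |·| = √(719²+72²) = √522145 ≈ 722.6, ∠ = arctan(72/719) ≈ 5.72°
|T| = 10 / 722.6 ≈ 0.013839
Gain = 20 log₁₀(0.013839) ≈ -37.18 dB
∠T = 0.00° − 5.72° = -5.72°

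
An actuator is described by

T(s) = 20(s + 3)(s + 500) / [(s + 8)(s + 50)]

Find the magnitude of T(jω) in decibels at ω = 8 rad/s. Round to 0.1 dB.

At s = jω = j8:
zero (s+3): 3 + j8 → |·| = √(3²+8²) = √73 ≈ 8.544, ∠ = arctan(8/3) ≈ 69.44°
zero (s+500): 500 + j8 → |·| = √(500²+8²) = √250064 ≈ 500.06, ∠ = arctan(8/500) ≈ 0.92°
pole (s+8): 8 + j8 → |·| = √(8²+8²) = √128 ≈ 11.314, ∠ = arctan(8/8) ≈ 45.00°
pole (s+50): 50 + j8 → |·| = √(50²+8²) = √2564 ≈ 50.636, ∠ = arctan(8/50) ≈ 9.09°
|T| = 20 · 4272.5 / 572.9 ≈ 149.15
Gain = 20 log₁₀(149.15) ≈ 43.47 dB

43.5 dB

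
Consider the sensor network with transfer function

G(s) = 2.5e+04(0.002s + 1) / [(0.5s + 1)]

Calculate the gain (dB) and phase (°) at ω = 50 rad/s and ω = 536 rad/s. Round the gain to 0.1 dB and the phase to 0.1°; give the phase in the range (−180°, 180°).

ω = 50: 60.0 dB, -82.0°; ω = 536: 42.7 dB, -42.8°

At ω = 50 rad/s:
zero (1 + j50·0.002) = 1 + j0.1 → |·| ≈ 1.005, ∠ ≈ 5.71°
pole (1 + j50·0.5) = 1 + j25 → |·| ≈ 25.02, ∠ ≈ 87.71°
|G| = 2.5e+04 · 1.005 / (25.02) ≈ 1004.2
Gain = 20 log₁₀(1004.2) ≈ 60.04 dB
∠G = (5.71°) − (87.71°) = -82.00°

At ω = 536 rad/s:
zero (1 + j536·0.002) = 1 + j1.072 → |·| ≈ 1.466, ∠ ≈ 46.99°
pole (1 + j536·0.5) = 1 + j268 → |·| ≈ 268, ∠ ≈ 89.79°
|G| = 2.5e+04 · 1.466 / (268) ≈ 136.75
Gain = 20 log₁₀(136.75) ≈ 42.72 dB
∠G = (46.99°) − (89.79°) = -42.80°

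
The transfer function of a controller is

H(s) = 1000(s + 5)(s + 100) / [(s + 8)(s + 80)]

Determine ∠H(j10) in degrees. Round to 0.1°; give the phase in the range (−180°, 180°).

At s = jω = j10:
zero (s+5): 5 + j10 → |·| = √(5²+10²) = √125 ≈ 11.18, ∠ = arctan(10/5) ≈ 63.43°
zero (s+100): 100 + j10 → |·| = √(100²+10²) = √10100 ≈ 100.5, ∠ = arctan(10/100) ≈ 5.71°
pole (s+8): 8 + j10 → |·| = √(8²+10²) = √164 ≈ 12.806, ∠ = arctan(10/8) ≈ 51.34°
pole (s+80): 80 + j10 → |·| = √(80²+10²) = √6500 ≈ 80.623, ∠ = arctan(10/80) ≈ 7.13°
∠H = 69.14° − 58.47° = 10.67°

10.7°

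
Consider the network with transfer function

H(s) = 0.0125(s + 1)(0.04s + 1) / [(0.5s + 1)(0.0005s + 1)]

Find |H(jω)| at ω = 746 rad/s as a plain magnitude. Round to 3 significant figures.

At ω = 746 rad/s:
zero (1 + j746·1) = 1 + j746 → |·| ≈ 746, ∠ ≈ 89.92°
zero (1 + j746·0.04) = 1 + j29.84 → |·| ≈ 29.857, ∠ ≈ 88.08°
pole (1 + j746·0.5) = 1 + j373 → |·| ≈ 373, ∠ ≈ 89.85°
pole (1 + j746·0.0005) = 1 + j0.373 → |·| ≈ 1.0673, ∠ ≈ 20.46°
|H| = 0.0125 · 746 · 29.857 / (373 · 1.0673) ≈ 0.69936

0.699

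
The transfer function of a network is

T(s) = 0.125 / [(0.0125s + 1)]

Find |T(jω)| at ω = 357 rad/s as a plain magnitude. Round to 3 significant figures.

At ω = 357 rad/s:
pole (1 + j357·0.0125) = 1 + j4.4625 → |·| ≈ 4.5732, ∠ ≈ 77.37°
|T| = 0.125 · 1 / (4.5732) ≈ 0.027333

0.0273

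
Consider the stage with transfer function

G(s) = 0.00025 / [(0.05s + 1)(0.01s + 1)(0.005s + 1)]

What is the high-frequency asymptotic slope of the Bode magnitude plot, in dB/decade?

-60 dB/decade

Each pole contributes −20 dB/decade at high frequency; each zero contributes +20 dB/decade.
Net: 0 zero(s) − 3 pole(s) → -60 dB/decade.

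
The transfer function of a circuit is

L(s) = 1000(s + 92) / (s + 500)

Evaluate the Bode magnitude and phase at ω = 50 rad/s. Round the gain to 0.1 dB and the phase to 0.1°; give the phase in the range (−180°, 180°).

46.4 dB, 22.8°

At s = jω = j50:
zero (s+92): 92 + j50 → |·| = √(92²+50²) = √10964 ≈ 104.71, ∠ = arctan(50/92) ≈ 28.52°
pole (s+500): 500 + j50 → |·| = √(500²+50²) = √252500 ≈ 502.49, ∠ = arctan(50/500) ≈ 5.71°
|L| = 1000 · 104.71 / 502.49 ≈ 208.38
Gain = 20 log₁₀(208.38) ≈ 46.38 dB
∠L = 28.52° − 5.71° = 22.81°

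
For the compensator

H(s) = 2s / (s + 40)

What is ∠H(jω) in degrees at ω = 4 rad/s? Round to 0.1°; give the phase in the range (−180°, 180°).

At s = jω = j4:
zero at origin: s = j4 → |·| = 4, ∠ = 90.00°
pole (s+40): 40 + j4 → |·| = √(40²+4²) = √1616 ≈ 40.2, ∠ = arctan(4/40) ≈ 5.71°
∠H = 90.00° − 5.71° = 84.29°

84.3°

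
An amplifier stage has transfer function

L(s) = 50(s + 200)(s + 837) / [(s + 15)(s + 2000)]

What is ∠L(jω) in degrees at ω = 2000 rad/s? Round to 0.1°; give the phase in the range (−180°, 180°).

At s = jω = j2000:
zero (s+200): 200 + j2000 → |·| = √(200²+2000²) = √4040000 ≈ 2010, ∠ = arctan(2000/200) ≈ 84.29°
zero (s+837): 837 + j2000 → |·| = √(837²+2000²) = √4700569 ≈ 2168.1, ∠ = arctan(2000/837) ≈ 67.29°
pole (s+15): 15 + j2000 → |·| = √(15²+2000²) = √4000225 ≈ 2000.1, ∠ = arctan(2000/15) ≈ 89.57°
pole (s+2000): 2000 + j2000 → |·| = √(2000²+2000²) = √8000000 ≈ 2828.4, ∠ = arctan(2000/2000) ≈ 45.00°
∠L = 151.58° − 134.57° = 17.01°

17.0°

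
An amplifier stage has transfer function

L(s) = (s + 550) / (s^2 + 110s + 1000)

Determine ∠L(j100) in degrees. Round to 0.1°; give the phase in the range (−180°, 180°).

Substitute s = j100:
Numerator: (j100) + 550 = 550 + j100
Denominator: (j100)^2 + 110(j100) + 1000 = -9000 + j11000
|N| = √(550² + 100²) ≈ 559.02, ∠N ≈ 10.30°
|D| = √(9000² + 11000²) ≈ 14213, ∠D ≈ 129.29°
∠L = 10.30° − 129.29° = -118.99°

-119.0°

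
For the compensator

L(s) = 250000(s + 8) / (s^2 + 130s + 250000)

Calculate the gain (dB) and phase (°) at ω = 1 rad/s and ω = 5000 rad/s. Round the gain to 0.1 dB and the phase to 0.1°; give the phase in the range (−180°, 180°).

ω = 1: 18.1 dB, 7.1°; ω = 5000: 34.1 dB, -88.6°

At s = jω = j1:
zero (s+8): 8 + j1 → |·| = √(8²+1²) = √65 ≈ 8.0623, ∠ = arctan(1/8) ≈ 7.13°
quadratic: (j1)² + 130·j1 + 250000 = 249999 + j130 → |·| ≈ 2.5e+05, ∠ ≈ 0.03°
|L| = 250000 · 8.0623 / 2.5e+05 ≈ 8.0623
Gain = 20 log₁₀(8.0623) ≈ 18.13 dB
∠L = 7.13° − 0.03° = 7.10°

At s = jω = j5000:
zero (s+8): 8 + j5000 → |·| = √(8²+5000²) = √25000064 ≈ 5000, ∠ = arctan(5000/8) ≈ 89.91°
quadratic: (j5000)² + 130·j5000 + 250000 = -24750000 + j650000 → |·| ≈ 2.4759e+07, ∠ ≈ 178.50°
|L| = 250000 · 5000 / 2.4759e+07 ≈ 50.487
Gain = 20 log₁₀(50.487) ≈ 34.06 dB
∠L = 89.91° − 178.50° = -88.59°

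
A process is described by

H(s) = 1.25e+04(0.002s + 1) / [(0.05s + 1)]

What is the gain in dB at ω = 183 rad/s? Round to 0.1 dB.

63.2 dB

At ω = 183 rad/s:
zero (1 + j183·0.002) = 1 + j0.366 → |·| ≈ 1.0649, ∠ ≈ 20.10°
pole (1 + j183·0.05) = 1 + j9.15 → |·| ≈ 9.2045, ∠ ≈ 83.76°
|H| = 1.25e+04 · 1.0649 / (9.2045) ≈ 1446.2
Gain = 20 log₁₀(1446.2) ≈ 63.20 dB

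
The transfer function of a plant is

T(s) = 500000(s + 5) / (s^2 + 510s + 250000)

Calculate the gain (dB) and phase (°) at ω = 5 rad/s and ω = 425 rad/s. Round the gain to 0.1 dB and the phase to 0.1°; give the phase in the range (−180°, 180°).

ω = 5: 23.0 dB, 44.4°; ω = 425: 59.4 dB, 17.1°

At s = jω = j5:
zero (s+5): 5 + j5 → |·| = √(5²+5²) = √50 ≈ 7.0711, ∠ = arctan(5/5) ≈ 45.00°
quadratic: (j5)² + 510·j5 + 250000 = 249975 + j2550 → |·| ≈ 2.4999e+05, ∠ ≈ 0.58°
|T| = 500000 · 7.0711 / 2.4999e+05 ≈ 14.143
Gain = 20 log₁₀(14.143) ≈ 23.01 dB
∠T = 45.00° − 0.58° = 44.42°

At s = jω = j425:
zero (s+5): 5 + j425 → |·| = √(5²+425²) = √180650 ≈ 425.03, ∠ = arctan(425/5) ≈ 89.33°
quadratic: (j425)² + 510·j425 + 250000 = 69375 + j216750 → |·| ≈ 2.2758e+05, ∠ ≈ 72.25°
|T| = 500000 · 425.03 / 2.2758e+05 ≈ 933.8
Gain = 20 log₁₀(933.8) ≈ 59.41 dB
∠T = 89.33° − 72.25° = 17.08°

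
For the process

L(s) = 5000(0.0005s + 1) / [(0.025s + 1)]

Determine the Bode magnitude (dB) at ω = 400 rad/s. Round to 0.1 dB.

54.1 dB

At ω = 400 rad/s:
zero (1 + j400·0.0005) = 1 + j0.2 → |·| ≈ 1.0198, ∠ ≈ 11.31°
pole (1 + j400·0.025) = 1 + j10 → |·| ≈ 10.05, ∠ ≈ 84.29°
|L| = 5000 · 1.0198 / (10.05) ≈ 507.36
Gain = 20 log₁₀(507.36) ≈ 54.11 dB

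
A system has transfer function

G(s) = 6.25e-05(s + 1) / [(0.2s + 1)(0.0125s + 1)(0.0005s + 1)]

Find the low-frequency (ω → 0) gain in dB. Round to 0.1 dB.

-84.1 dB

G(0) = 6.25e-05 · 1 / 1 = 6.25e-05
20 log₁₀(6.25e-05) ≈ -84.08 dB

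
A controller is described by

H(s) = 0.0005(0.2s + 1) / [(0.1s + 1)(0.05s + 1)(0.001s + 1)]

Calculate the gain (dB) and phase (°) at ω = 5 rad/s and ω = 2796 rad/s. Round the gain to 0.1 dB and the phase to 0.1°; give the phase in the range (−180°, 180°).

At ω = 5 rad/s:
zero (1 + j5·0.2) = 1 + j1 → |·| ≈ 1.4142, ∠ ≈ 45.00°
pole (1 + j5·0.1) = 1 + j0.5 → |·| ≈ 1.118, ∠ ≈ 26.57°
pole (1 + j5·0.05) = 1 + j0.25 → |·| ≈ 1.0308, ∠ ≈ 14.04°
pole (1 + j5·0.001) = 1 + j0.005 → |·| ≈ 1, ∠ ≈ 0.29°
|H| = 0.0005 · 1.4142 / (1.118 · 1.0308 · 1) ≈ 0.00061357
Gain = 20 log₁₀(0.00061357) ≈ -64.24 dB
∠H = (45.00°) − (26.57° + 14.04° + 0.29°) = 4.10°

At ω = 2796 rad/s:
zero (1 + j2796·0.2) = 1 + j559.2 → |·| ≈ 559.2, ∠ ≈ 89.90°
pole (1 + j2796·0.1) = 1 + j279.6 → |·| ≈ 279.6, ∠ ≈ 89.80°
pole (1 + j2796·0.05) = 1 + j139.8 → |·| ≈ 139.8, ∠ ≈ 89.59°
pole (1 + j2796·0.001) = 1 + j2.796 → |·| ≈ 2.9694, ∠ ≈ 70.32°
|H| = 0.0005 · 559.2 / (279.6 · 139.8 · 2.9694) ≈ 2.4089e-06
Gain = 20 log₁₀(2.4089e-06) ≈ -112.36 dB
∠H = (89.90°) − (89.80° + 89.59° + 70.32°) = -159.81°

ω = 5: -64.2 dB, 4.1°; ω = 2796: -112.4 dB, -159.8°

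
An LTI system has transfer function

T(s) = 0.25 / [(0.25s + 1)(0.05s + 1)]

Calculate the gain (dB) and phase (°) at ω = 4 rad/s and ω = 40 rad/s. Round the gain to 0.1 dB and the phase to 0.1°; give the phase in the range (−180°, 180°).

ω = 4: -15.2 dB, -56.3°; ω = 40: -39.1 dB, -147.7°

At ω = 4 rad/s:
pole (1 + j4·0.25) = 1 + j1 → |·| ≈ 1.4142, ∠ ≈ 45.00°
pole (1 + j4·0.05) = 1 + j0.2 → |·| ≈ 1.0198, ∠ ≈ 11.31°
|T| = 0.25 · 1 / (1.4142 · 1.0198) ≈ 0.17335
Gain = 20 log₁₀(0.17335) ≈ -15.22 dB
∠T = (0°) − (45.00° + 11.31°) = -56.31°

At ω = 40 rad/s:
pole (1 + j40·0.25) = 1 + j10 → |·| ≈ 10.05, ∠ ≈ 84.29°
pole (1 + j40·0.05) = 1 + j2 → |·| ≈ 2.2361, ∠ ≈ 63.43°
|T| = 0.25 · 1 / (10.05 · 2.2361) ≈ 0.011125
Gain = 20 log₁₀(0.011125) ≈ -39.07 dB
∠T = (0°) − (84.29° + 63.43°) = -147.72°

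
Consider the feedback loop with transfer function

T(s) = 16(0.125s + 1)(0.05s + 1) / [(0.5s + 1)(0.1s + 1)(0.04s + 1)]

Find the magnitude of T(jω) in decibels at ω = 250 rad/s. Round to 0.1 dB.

-14.0 dB

At ω = 250 rad/s:
zero (1 + j250·0.125) = 1 + j31.25 → |·| ≈ 31.266, ∠ ≈ 88.17°
zero (1 + j250·0.05) = 1 + j12.5 → |·| ≈ 12.54, ∠ ≈ 85.43°
pole (1 + j250·0.5) = 1 + j125 → |·| ≈ 125, ∠ ≈ 89.54°
pole (1 + j250·0.1) = 1 + j25 → |·| ≈ 25.02, ∠ ≈ 87.71°
pole (1 + j250·0.04) = 1 + j10 → |·| ≈ 10.05, ∠ ≈ 84.29°
|T| = 16 · 31.266 · 12.54 / (125 · 25.02 · 10.05) ≈ 0.19958
Gain = 20 log₁₀(0.19958) ≈ -14.00 dB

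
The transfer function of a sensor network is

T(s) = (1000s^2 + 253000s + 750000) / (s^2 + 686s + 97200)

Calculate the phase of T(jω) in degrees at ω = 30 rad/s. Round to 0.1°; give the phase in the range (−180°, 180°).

Substitute s = j30:
Numerator: 1000(j30)^2 + 253000(j30) + 750000 = -150000 + j7590000
Denominator: (j30)^2 + 686(j30) + 97200 = 96300 + j20580
|N| = √(150000² + 7590000²) ≈ 7.5915e+06, ∠N ≈ 91.13°
|D| = √(96300² + 20580²) ≈ 98474, ∠D ≈ 12.06°
∠T = 91.13° − 12.06° = 79.07°

79.1°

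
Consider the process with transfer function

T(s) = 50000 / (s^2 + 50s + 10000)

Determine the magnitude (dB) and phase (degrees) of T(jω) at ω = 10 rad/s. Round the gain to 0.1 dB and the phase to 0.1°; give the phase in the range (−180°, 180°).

At s = jω = j10:
quadratic: (j10)² + 50·j10 + 10000 = 9900 + j500 → |·| ≈ 9912.6, ∠ ≈ 2.89°
|T| = 50000 / 9912.6 ≈ 5.0441
Gain = 20 log₁₀(5.0441) ≈ 14.06 dB
∠T = 0.00° − 2.89° = -2.89°

14.1 dB, -2.9°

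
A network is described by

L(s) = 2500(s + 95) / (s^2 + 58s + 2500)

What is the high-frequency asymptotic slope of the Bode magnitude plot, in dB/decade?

-20 dB/decade

Each pole contributes −20 dB/decade at high frequency; each zero contributes +20 dB/decade.
Net: 1 zero(s) − 2 pole(s) → -20 dB/decade.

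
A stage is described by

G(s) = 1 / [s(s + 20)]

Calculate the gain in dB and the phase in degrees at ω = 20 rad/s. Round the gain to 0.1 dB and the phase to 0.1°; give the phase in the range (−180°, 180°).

-55.1 dB, -135.0°

At s = jω = j20:
pole (s+20): 20 + j20 → |·| = √(20²+20²) = √800 ≈ 28.284, ∠ = arctan(20/20) ≈ 45.00°
pole at origin: |s| = 20, ∠ = 90.00° (in denominator)
|G| = 1 / 565.68 ≈ 0.0017678
Gain = 20 log₁₀(0.0017678) ≈ -55.05 dB
∠G = 0.00° − 135.00° = -135.00°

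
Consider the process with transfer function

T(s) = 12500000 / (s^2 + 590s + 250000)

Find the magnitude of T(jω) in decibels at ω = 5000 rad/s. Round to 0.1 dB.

-6.0 dB

At s = jω = j5000:
quadratic: (j5000)² + 590·j5000 + 250000 = -24750000 + j2950000 → |·| ≈ 2.4925e+07, ∠ ≈ 173.20°
|T| = 12500000 / 2.4925e+07 ≈ 0.5015
Gain = 20 log₁₀(0.5015) ≈ -5.99 dB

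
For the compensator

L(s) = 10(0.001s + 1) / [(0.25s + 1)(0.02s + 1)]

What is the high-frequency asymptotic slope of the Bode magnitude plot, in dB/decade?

-20 dB/decade

Each pole contributes −20 dB/decade at high frequency; each zero contributes +20 dB/decade.
Net: 1 zero(s) − 2 pole(s) → -20 dB/decade.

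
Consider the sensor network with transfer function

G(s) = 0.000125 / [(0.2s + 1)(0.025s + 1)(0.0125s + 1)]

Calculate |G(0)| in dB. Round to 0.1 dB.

-78.1 dB

G(0) = 0.000125 · 1 / 1 = 0.000125
20 log₁₀(0.000125) ≈ -78.06 dB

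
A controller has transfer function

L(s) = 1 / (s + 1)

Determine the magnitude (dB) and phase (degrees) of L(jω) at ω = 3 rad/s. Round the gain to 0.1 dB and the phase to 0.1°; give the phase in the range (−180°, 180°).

-10.0 dB, -71.6°

Substitute s = j3:
Numerator: 1 = 1 + j0
Denominator: (j3) + 1 = 1 + j3
|N| = √(1² + 0²) ≈ 1, ∠N ≈ 0.00°
|D| = √(1² + 3²) ≈ 3.1623, ∠D ≈ 71.57°
|L| = 1 / 3.1623 ≈ 0.31623
Gain = 20 log₁₀(0.31623) ≈ -10.00 dB
∠L = 0.00° − 71.57° = -71.57°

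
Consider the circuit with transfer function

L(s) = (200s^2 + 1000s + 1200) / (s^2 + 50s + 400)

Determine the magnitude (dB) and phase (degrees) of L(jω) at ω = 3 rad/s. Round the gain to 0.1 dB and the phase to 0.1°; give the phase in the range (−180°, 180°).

Substitute s = j3:
Numerator: 200(j3)^2 + 1000(j3) + 1200 = -600 + j3000
Denominator: (j3)^2 + 50(j3) + 400 = 391 + j150
|N| = √(600² + 3000²) ≈ 3059.4, ∠N ≈ 101.31°
|D| = √(391² + 150²) ≈ 418.79, ∠D ≈ 20.99°
|L| = 3059.4 / 418.79 ≈ 7.3053
Gain = 20 log₁₀(7.3053) ≈ 17.27 dB
∠L = 101.31° − 20.99° = 80.32°

17.3 dB, 80.3°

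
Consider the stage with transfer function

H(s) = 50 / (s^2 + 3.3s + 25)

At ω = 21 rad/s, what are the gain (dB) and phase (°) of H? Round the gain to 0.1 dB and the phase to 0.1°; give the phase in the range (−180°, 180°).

At s = jω = j21:
quadratic: (j21)² + 3.3·j21 + 25 = -416 + j69.3 → |·| ≈ 421.73, ∠ ≈ 170.54°
|H| = 50 / 421.73 ≈ 0.11856
Gain = 20 log₁₀(0.11856) ≈ -18.52 dB
∠H = 0.00° − 170.54° = -170.54°

-18.5 dB, -170.5°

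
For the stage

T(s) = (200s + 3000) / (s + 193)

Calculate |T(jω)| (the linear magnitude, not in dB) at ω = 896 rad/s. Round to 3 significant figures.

Substitute s = j896:
Numerator: 200(j896) + 3000 = 3000 + j179200
Denominator: (j896) + 193 = 193 + j896
|N| = √(3000² + 179200²) ≈ 1.7923e+05, ∠N ≈ 89.04°
|D| = √(193² + 896²) ≈ 916.55, ∠D ≈ 77.84°
|T| = 1.7923e+05 / 916.55 ≈ 195.55

196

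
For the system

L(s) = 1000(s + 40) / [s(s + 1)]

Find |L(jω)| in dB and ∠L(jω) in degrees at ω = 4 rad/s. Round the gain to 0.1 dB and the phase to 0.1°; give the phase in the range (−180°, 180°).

67.7 dB, -160.3°

At s = jω = j4:
zero (s+40): 40 + j4 → |·| = √(40²+4²) = √1616 ≈ 40.2, ∠ = arctan(4/40) ≈ 5.71°
pole (s+1): 1 + j4 → |·| = √(1²+4²) = √17 ≈ 4.1231, ∠ = arctan(4/1) ≈ 75.96°
pole at origin: |s| = 4, ∠ = 90.00° (in denominator)
|L| = 1000 · 40.2 / 16.492 ≈ 2437.5
Gain = 20 log₁₀(2437.5) ≈ 67.74 dB
∠L = 5.71° − 165.96° = -160.25°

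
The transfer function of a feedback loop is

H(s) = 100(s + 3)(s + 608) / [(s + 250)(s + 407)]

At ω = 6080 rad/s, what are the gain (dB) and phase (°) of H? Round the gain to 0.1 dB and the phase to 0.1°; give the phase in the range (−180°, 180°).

40.0 dB, 0.4°

At s = jω = j6080:
zero (s+3): 3 + j6080 → |·| = √(3²+6080²) = √36966409 ≈ 6080, ∠ = arctan(6080/3) ≈ 89.97°
zero (s+608): 608 + j6080 → |·| = √(608²+6080²) = √37336064 ≈ 6110.3, ∠ = arctan(6080/608) ≈ 84.29°
pole (s+250): 250 + j6080 → |·| = √(250²+6080²) = √37028900 ≈ 6085.1, ∠ = arctan(6080/250) ≈ 87.65°
pole (s+407): 407 + j6080 → |·| = √(407²+6080²) = √37132049 ≈ 6093.6, ∠ = arctan(6080/407) ≈ 86.17°
|H| = 100 · 3.7151e+07 / 3.708e+07 ≈ 100.19
Gain = 20 log₁₀(100.19) ≈ 40.02 dB
∠H = 174.26° − 173.82° = 0.44°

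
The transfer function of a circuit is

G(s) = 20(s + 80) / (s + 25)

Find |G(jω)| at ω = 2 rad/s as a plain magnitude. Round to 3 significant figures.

At s = jω = j2:
zero (s+80): 80 + j2 → |·| = √(80²+2²) = √6404 ≈ 80.025, ∠ = arctan(2/80) ≈ 1.43°
pole (s+25): 25 + j2 → |·| = √(25²+2²) = √629 ≈ 25.08, ∠ = arctan(2/25) ≈ 4.57°
|G| = 20 · 80.025 / 25.08 ≈ 63.816

63.8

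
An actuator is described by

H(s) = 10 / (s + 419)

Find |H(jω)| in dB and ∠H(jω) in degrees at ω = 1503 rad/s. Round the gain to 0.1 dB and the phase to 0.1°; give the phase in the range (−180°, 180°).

Substitute s = j1503:
Numerator: 10 = 10 + j0
Denominator: (j1503) + 419 = 419 + j1503
|N| = √(10² + 0²) ≈ 10, ∠N ≈ 0.00°
|D| = √(419² + 1503²) ≈ 1560.3, ∠D ≈ 74.42°
|H| = 10 / 1560.3 ≈ 0.006409
Gain = 20 log₁₀(0.006409) ≈ -43.86 dB
∠H = 0.00° − 74.42° = -74.42°

-43.9 dB, -74.4°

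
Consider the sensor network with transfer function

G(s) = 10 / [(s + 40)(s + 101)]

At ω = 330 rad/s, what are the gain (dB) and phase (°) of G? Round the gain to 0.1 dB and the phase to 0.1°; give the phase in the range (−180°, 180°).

-81.2 dB, -156.1°

At s = jω = j330:
pole (s+40): 40 + j330 → |·| = √(40²+330²) = √110500 ≈ 332.42, ∠ = arctan(330/40) ≈ 83.09°
pole (s+101): 101 + j330 → |·| = √(101²+330²) = √119101 ≈ 345.11, ∠ = arctan(330/101) ≈ 72.98°
|G| = 10 / 1.1472e+05 ≈ 8.7169e-05
Gain = 20 log₁₀(8.7169e-05) ≈ -81.19 dB
∠G = 0.00° − 156.07° = -156.07°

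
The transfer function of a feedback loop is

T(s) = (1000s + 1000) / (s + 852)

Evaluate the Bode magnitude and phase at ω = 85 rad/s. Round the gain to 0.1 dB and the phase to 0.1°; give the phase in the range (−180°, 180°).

39.9 dB, 83.6°

Substitute s = j85:
Numerator: 1000(j85) + 1000 = 1000 + j85000
Denominator: (j85) + 852 = 852 + j85
|N| = √(1000² + 85000²) ≈ 85006, ∠N ≈ 89.33°
|D| = √(852² + 85²) ≈ 856.23, ∠D ≈ 5.70°
|T| = 85006 / 856.23 ≈ 99.279
Gain = 20 log₁₀(99.279) ≈ 39.94 dB
∠T = 89.33° − 5.70° = 83.63°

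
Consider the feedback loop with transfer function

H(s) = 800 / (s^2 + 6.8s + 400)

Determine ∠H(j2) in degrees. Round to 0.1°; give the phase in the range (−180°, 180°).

At s = jω = j2:
quadratic: (j2)² + 6.8·j2 + 400 = 396 + j13.6 → |·| ≈ 396.23, ∠ ≈ 1.97°
∠H = 0.00° − 1.97° = -1.97°

-2.0°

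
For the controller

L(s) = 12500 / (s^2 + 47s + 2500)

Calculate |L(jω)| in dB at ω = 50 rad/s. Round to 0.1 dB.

14.5 dB

At s = jω = j50:
quadratic: (j50)² + 47·j50 + 2500 = 0 + j2350 → |·| ≈ 2350, ∠ ≈ 90.00°
|L| = 12500 / 2350 ≈ 5.3191
Gain = 20 log₁₀(5.3191) ≈ 14.52 dB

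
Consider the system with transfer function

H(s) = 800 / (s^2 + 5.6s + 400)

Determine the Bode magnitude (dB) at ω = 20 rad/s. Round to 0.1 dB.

17.1 dB

At s = jω = j20:
quadratic: (j20)² + 5.6·j20 + 400 = 0 + j112 → |·| ≈ 112, ∠ ≈ 90.00°
|H| = 800 / 112 ≈ 7.1429
Gain = 20 log₁₀(7.1429) ≈ 17.08 dB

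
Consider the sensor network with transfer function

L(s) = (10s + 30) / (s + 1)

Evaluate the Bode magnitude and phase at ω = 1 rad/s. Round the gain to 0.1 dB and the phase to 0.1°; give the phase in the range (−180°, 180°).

27.0 dB, -26.6°

Substitute s = j1:
Numerator: 10(j1) + 30 = 30 + j10
Denominator: (j1) + 1 = 1 + j1
|N| = √(30² + 10²) ≈ 31.623, ∠N ≈ 18.43°
|D| = √(1² + 1²) ≈ 1.4142, ∠D ≈ 45.00°
|L| = 31.623 / 1.4142 ≈ 22.361
Gain = 20 log₁₀(22.361) ≈ 26.99 dB
∠L = 18.43° − 45.00° = -26.57°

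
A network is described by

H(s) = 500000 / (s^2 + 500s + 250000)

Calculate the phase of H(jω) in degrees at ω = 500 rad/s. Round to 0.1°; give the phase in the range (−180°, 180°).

At s = jω = j500:
quadratic: (j500)² + 500·j500 + 250000 = 0 + j250000 → |·| ≈ 2.5e+05, ∠ ≈ 90.00°
∠H = 0.00° − 90.00° = -90.00°

-90.0°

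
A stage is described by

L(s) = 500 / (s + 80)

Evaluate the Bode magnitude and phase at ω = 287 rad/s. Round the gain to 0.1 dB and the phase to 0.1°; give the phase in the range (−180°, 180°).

Substitute s = j287:
Numerator: 500 = 500 + j0
Denominator: (j287) + 80 = 80 + j287
|N| = √(500² + 0²) ≈ 500, ∠N ≈ 0.00°
|D| = √(80² + 287²) ≈ 297.94, ∠D ≈ 74.42°
|L| = 500 / 297.94 ≈ 1.6782
Gain = 20 log₁₀(1.6782) ≈ 4.50 dB
∠L = 0.00° − 74.42° = -74.42°

4.5 dB, -74.4°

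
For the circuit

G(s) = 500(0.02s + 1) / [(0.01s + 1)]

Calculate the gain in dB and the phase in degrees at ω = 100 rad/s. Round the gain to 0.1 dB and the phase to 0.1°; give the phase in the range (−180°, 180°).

58.0 dB, 18.4°

At ω = 100 rad/s:
zero (1 + j100·0.02) = 1 + j2 → |·| ≈ 2.2361, ∠ ≈ 63.43°
pole (1 + j100·0.01) = 1 + j1 → |·| ≈ 1.4142, ∠ ≈ 45.00°
|G| = 500 · 2.2361 / (1.4142) ≈ 790.59
Gain = 20 log₁₀(790.59) ≈ 57.96 dB
∠G = (63.43°) − (45.00°) = 18.43°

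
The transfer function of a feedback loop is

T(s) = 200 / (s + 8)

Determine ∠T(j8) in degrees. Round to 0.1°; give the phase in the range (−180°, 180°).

-45.0°

Substitute s = j8:
Numerator: 200 = 200 + j0
Denominator: (j8) + 8 = 8 + j8
|N| = √(200² + 0²) ≈ 200, ∠N ≈ 0.00°
|D| = √(8² + 8²) ≈ 11.314, ∠D ≈ 45.00°
∠T = 0.00° − 45.00° = -45.00°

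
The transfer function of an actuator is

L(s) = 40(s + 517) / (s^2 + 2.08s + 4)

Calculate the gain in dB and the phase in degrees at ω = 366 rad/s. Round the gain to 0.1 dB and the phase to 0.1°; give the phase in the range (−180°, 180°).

-14.5 dB, -144.4°

At s = jω = j366:
zero (s+517): 517 + j366 → |·| = √(517²+366²) = √401245 ≈ 633.44, ∠ = arctan(366/517) ≈ 35.30°
quadratic: (j366)² + 2.08·j366 + 4 = -133952 + j761.28 → |·| ≈ 1.3395e+05, ∠ ≈ 179.67°
|L| = 40 · 633.44 / 1.3395e+05 ≈ 0.18916
Gain = 20 log₁₀(0.18916) ≈ -14.46 dB
∠L = 35.30° − 179.67° = -144.37°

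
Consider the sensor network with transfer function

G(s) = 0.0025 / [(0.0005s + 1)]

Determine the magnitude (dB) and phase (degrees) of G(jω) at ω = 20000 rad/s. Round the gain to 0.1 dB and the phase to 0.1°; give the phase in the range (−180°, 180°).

At ω = 20000 rad/s:
pole (1 + j20000·0.0005) = 1 + j10 → |·| ≈ 10.05, ∠ ≈ 84.29°
|G| = 0.0025 · 1 / (10.05) ≈ 0.00024876
Gain = 20 log₁₀(0.00024876) ≈ -72.08 dB
∠G = (0°) − (84.29°) = -84.29°

-72.1 dB, -84.3°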